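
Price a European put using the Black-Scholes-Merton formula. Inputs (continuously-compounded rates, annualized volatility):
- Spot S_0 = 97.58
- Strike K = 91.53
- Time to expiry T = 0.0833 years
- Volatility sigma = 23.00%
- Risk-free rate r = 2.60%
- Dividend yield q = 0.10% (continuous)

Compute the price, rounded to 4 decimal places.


Answer: Price = 0.5263

Derivation:
d1 = (ln(S/K) + (r - q + 0.5*sigma^2) * T) / (sigma * sqrt(T)) = 1.02876610
d2 = d1 - sigma * sqrt(T) = 0.96238410
exp(-rT) = 0.99783654; exp(-qT) = 0.99991670
P = K * exp(-rT) * N(-d2) - S_0 * exp(-qT) * N(-d1)
N(-d1) = 0.15179480; N(-d2) = 0.16792835
P = 91.5300 * 0.99783654 * 0.16792835 - 97.5800 * 0.99991670 * 0.15179480 = 0.5263


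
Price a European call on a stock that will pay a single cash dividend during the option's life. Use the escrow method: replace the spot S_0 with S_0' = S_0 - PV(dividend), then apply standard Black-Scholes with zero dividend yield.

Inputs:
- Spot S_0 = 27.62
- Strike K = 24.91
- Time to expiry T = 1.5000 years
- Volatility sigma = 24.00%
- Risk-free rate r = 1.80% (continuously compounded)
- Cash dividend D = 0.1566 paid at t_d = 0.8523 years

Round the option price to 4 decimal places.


Answer: Price = 4.8962

Derivation:
PV(D) = D * exp(-r * t_d) = 0.1566 * 0.98477568 = 0.15421587
S_0' = S_0 - PV(D) = 27.6200 - 0.15421587 = 27.46578413
d1 = (ln(S_0'/K) + (r + sigma^2/2)*T) / (sigma*sqrt(T)) = 0.57111108
d2 = d1 - sigma*sqrt(T) = 0.27717231
exp(-rT) = 0.97336124
N(d1) = 0.71603783; N(d2) = 0.60917610
C = S_0' * N(d1) - K * exp(-rT) * N(d2) = 27.46578413 * 0.71603783 - 24.9100 * 0.97336124 * 0.60917610 = 4.8962


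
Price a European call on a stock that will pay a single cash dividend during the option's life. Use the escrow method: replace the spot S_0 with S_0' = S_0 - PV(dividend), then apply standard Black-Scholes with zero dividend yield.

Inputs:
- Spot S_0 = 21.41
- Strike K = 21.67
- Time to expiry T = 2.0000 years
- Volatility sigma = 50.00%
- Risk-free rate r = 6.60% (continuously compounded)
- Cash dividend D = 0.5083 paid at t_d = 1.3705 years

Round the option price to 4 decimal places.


Answer: Price = 6.5460

Derivation:
PV(D) = D * exp(-r * t_d) = 0.5083 * 0.91351727 = 0.46434083
S_0' = S_0 - PV(D) = 21.4100 - 0.46434083 = 20.94565917
d1 = (ln(S_0'/K) + (r + sigma^2/2)*T) / (sigma*sqrt(T)) = 0.49215001
d2 = d1 - sigma*sqrt(T) = -0.21495677
exp(-rT) = 0.87634100
N(d1) = 0.68869335; N(d2) = 0.41490051
C = S_0' * N(d1) - K * exp(-rT) * N(d2) = 20.94565917 * 0.68869335 - 21.6700 * 0.87634100 * 0.41490051 = 6.5460


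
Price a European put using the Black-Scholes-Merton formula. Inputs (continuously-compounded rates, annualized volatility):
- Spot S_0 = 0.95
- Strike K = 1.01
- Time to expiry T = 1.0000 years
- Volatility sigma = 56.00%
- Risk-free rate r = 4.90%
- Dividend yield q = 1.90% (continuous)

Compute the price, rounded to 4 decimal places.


Answer: Price = 0.2239

Derivation:
d1 = (ln(S/K) + (r - q + 0.5*sigma^2) * T) / (sigma * sqrt(T)) = 0.22420781
d2 = d1 - sigma * sqrt(T) = -0.33579219
exp(-rT) = 0.95218113; exp(-qT) = 0.98117936
P = K * exp(-rT) * N(-d2) - S_0 * exp(-qT) * N(-d1)
N(-d1) = 0.41129780; N(-d2) = 0.63148621
P = 1.0100 * 0.95218113 * 0.63148621 - 0.9500 * 0.98117936 * 0.41129780 = 0.2239


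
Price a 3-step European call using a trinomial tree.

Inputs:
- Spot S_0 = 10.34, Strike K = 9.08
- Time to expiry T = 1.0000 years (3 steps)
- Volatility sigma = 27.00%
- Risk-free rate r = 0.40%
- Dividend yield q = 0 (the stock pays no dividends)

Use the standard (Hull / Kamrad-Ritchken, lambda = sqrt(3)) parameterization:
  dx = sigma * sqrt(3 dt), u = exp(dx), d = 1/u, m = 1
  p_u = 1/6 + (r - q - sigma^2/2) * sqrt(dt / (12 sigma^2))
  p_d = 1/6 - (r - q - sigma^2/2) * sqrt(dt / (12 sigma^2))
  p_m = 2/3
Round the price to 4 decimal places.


dt = T/N = 0.333333; dx = sigma*sqrt(3*dt) = 0.270000
u = exp(dx) = 1.309964; d = 1/u = 0.763379
p_u = 0.146636, p_m = 0.666667, p_d = 0.186698
Discount per step: exp(-r*dt) = 0.998668
Stock lattice S(k, j) with j the centered position index:
  k=0: S(0,+0) = 10.3400
  k=1: S(1,-1) = 7.8933; S(1,+0) = 10.3400; S(1,+1) = 13.5450
  k=2: S(2,-2) = 6.0256; S(2,-1) = 7.8933; S(2,+0) = 10.3400; S(2,+1) = 13.5450; S(2,+2) = 17.7435
  k=3: S(3,-3) = 4.5998; S(3,-2) = 6.0256; S(3,-1) = 7.8933; S(3,+0) = 10.3400; S(3,+1) = 13.5450; S(3,+2) = 17.7435; S(3,+3) = 23.2434
Terminal payoffs V(N, j) = max(S_T - K, 0):
  V(3,-3) = 0.000000; V(3,-2) = 0.000000; V(3,-1) = 0.000000; V(3,+0) = 1.260000; V(3,+1) = 4.465032; V(3,+2) = 8.663511; V(3,+3) = 14.163369
Backward induction: V(k, j) = exp(-r*dt) * [p_u * V(k+1, j+1) + p_m * V(k+1, j) + p_d * V(k+1, j-1)]
  V(2,-2) = exp(-r*dt) * [p_u*0.000000 + p_m*0.000000 + p_d*0.000000] = 0.000000
  V(2,-1) = exp(-r*dt) * [p_u*1.260000 + p_m*0.000000 + p_d*0.000000] = 0.184515
  V(2,+0) = exp(-r*dt) * [p_u*4.465032 + p_m*1.260000 + p_d*0.000000] = 1.492742
  V(2,+1) = exp(-r*dt) * [p_u*8.663511 + p_m*4.465032 + p_d*1.260000] = 4.476336
  V(2,+2) = exp(-r*dt) * [p_u*14.163369 + p_m*8.663511 + p_d*4.465032] = 8.674568
  V(1,-1) = exp(-r*dt) * [p_u*1.492742 + p_m*0.184515 + p_d*0.000000] = 0.341444
  V(1,+0) = exp(-r*dt) * [p_u*4.476336 + p_m*1.492742 + p_d*0.184515] = 1.683754
  V(1,+1) = exp(-r*dt) * [p_u*8.674568 + p_m*4.476336 + p_d*1.492742] = 4.528875
  V(0,+0) = exp(-r*dt) * [p_u*4.528875 + p_m*1.683754 + p_d*0.341444] = 1.847879

Answer: Price = V(0,0) = 1.8479


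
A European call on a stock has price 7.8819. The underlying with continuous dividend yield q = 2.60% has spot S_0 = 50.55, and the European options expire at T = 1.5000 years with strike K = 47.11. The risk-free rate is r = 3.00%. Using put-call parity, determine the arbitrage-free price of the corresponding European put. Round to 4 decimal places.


Put-call parity: C - P = S_0 * exp(-qT) - K * exp(-rT).
S_0 * exp(-qT) = 50.5500 * 0.96175071 = 48.61649835
K * exp(-rT) = 47.1100 * 0.95599748 = 45.03704137
P = C - S*exp(-qT) + K*exp(-rT)
P = 7.8819 - 48.61649835 + 45.03704137 = 4.3024

Answer: Put price = 4.3024


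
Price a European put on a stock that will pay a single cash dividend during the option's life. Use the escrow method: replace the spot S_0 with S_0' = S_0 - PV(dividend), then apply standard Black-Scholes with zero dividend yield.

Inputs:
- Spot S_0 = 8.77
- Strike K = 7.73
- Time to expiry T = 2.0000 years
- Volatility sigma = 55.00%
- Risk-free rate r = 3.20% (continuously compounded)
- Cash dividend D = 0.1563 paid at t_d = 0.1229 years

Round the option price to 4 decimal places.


PV(D) = D * exp(-r * t_d) = 0.1563 * 0.99607492 = 0.15568651
S_0' = S_0 - PV(D) = 8.7700 - 0.15568651 = 8.61431349
d1 = (ln(S_0'/K) + (r + sigma^2/2)*T) / (sigma*sqrt(T)) = 0.61044698
d2 = d1 - sigma*sqrt(T) = -0.16737048
exp(-rT) = 0.93800500
N(-d1) = 0.27078288; N(-d2) = 0.56646073
P = K * exp(-rT) * N(-d2) - S_0' * N(-d1) = 7.7300 * 0.93800500 * 0.56646073 - 8.61431349 * 0.27078288 = 1.7747

Answer: Price = 1.7747


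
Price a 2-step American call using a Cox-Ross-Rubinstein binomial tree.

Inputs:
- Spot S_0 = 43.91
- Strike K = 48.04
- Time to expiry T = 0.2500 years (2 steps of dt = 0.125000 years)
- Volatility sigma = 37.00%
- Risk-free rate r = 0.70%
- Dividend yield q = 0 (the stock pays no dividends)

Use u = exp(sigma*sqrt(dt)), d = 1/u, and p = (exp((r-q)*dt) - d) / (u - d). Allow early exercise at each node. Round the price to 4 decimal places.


dt = T/N = 0.125000
u = exp(sigma*sqrt(dt)) = 1.139757; d = 1/u = 0.877380
p = (exp((r-q)*dt) - d) / (u - d) = 0.470679
Discount per step: exp(-r*dt) = 0.999125
Stock lattice S(k, i) with i counting down-moves:
  k=0: S(0,0) = 43.9100
  k=1: S(1,0) = 50.0467; S(1,1) = 38.5258
  k=2: S(2,0) = 57.0411; S(2,1) = 43.9100; S(2,2) = 33.8017
Terminal payoffs V(N, i) = max(S_T - K, 0):
  V(2,0) = 9.001073; V(2,1) = 0.000000; V(2,2) = 0.000000
Backward induction: V(k, i) = exp(-r*dt) * [p * V(k+1, i) + (1-p) * V(k+1, i+1)]; then take max(V_cont, immediate exercise) for American.
  V(1,0) = exp(-r*dt) * [p*9.001073 + (1-p)*0.000000] = 4.232913; exercise = 2.006713; V(1,0) = max -> 4.232913
  V(1,1) = exp(-r*dt) * [p*0.000000 + (1-p)*0.000000] = 0.000000; exercise = 0.000000; V(1,1) = max -> 0.000000
  V(0,0) = exp(-r*dt) * [p*4.232913 + (1-p)*0.000000] = 1.990602; exercise = 0.000000; V(0,0) = max -> 1.990602

Answer: Price = V(0,0) = 1.9906


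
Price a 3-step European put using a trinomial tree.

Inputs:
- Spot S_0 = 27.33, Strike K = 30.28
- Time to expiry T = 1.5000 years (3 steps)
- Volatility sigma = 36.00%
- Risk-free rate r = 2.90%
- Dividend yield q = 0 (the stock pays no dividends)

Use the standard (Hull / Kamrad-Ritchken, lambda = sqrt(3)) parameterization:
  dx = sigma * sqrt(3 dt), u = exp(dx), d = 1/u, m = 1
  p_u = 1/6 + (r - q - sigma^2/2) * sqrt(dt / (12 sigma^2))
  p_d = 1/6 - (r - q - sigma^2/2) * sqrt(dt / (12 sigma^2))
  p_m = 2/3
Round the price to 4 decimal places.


dt = T/N = 0.500000; dx = sigma*sqrt(3*dt) = 0.440908
u = exp(dx) = 1.554118; d = 1/u = 0.643452
p_u = 0.146368, p_m = 0.666667, p_d = 0.186966
Discount per step: exp(-r*dt) = 0.985605
Stock lattice S(k, j) with j the centered position index:
  k=0: S(0,+0) = 27.3300
  k=1: S(1,-1) = 17.5855; S(1,+0) = 27.3300; S(1,+1) = 42.4740
  k=2: S(2,-2) = 11.3154; S(2,-1) = 17.5855; S(2,+0) = 27.3300; S(2,+1) = 42.4740; S(2,+2) = 66.0097
  k=3: S(3,-3) = 7.2809; S(3,-2) = 11.3154; S(3,-1) = 17.5855; S(3,+0) = 27.3300; S(3,+1) = 42.4740; S(3,+2) = 66.0097; S(3,+3) = 102.5868
Terminal payoffs V(N, j) = max(K - S_T, 0):
  V(3,-3) = 22.999056; V(3,-2) = 18.964554; V(3,-1) = 12.694462; V(3,+0) = 2.950000; V(3,+1) = 0.000000; V(3,+2) = 0.000000; V(3,+3) = 0.000000
Backward induction: V(k, j) = exp(-r*dt) * [p_u * V(k+1, j+1) + p_m * V(k+1, j) + p_d * V(k+1, j-1)]
  V(2,-2) = exp(-r*dt) * [p_u*12.694462 + p_m*18.964554 + p_d*22.999056] = 18.530479
  V(2,-1) = exp(-r*dt) * [p_u*2.950000 + p_m*12.694462 + p_d*18.964554] = 12.261395
  V(2,+0) = exp(-r*dt) * [p_u*0.000000 + p_m*2.950000 + p_d*12.694462] = 4.277618
  V(2,+1) = exp(-r*dt) * [p_u*0.000000 + p_m*0.000000 + p_d*2.950000] = 0.543609
  V(2,+2) = exp(-r*dt) * [p_u*0.000000 + p_m*0.000000 + p_d*0.000000] = 0.000000
  V(1,-1) = exp(-r*dt) * [p_u*4.277618 + p_m*12.261395 + p_d*18.530479] = 12.088373
  V(1,+0) = exp(-r*dt) * [p_u*0.543609 + p_m*4.277618 + p_d*12.261395] = 5.148574
  V(1,+1) = exp(-r*dt) * [p_u*0.000000 + p_m*0.543609 + p_d*4.277618] = 1.145444
  V(0,+0) = exp(-r*dt) * [p_u*1.145444 + p_m*5.148574 + p_d*12.088373] = 5.775790

Answer: Price = V(0,0) = 5.7758


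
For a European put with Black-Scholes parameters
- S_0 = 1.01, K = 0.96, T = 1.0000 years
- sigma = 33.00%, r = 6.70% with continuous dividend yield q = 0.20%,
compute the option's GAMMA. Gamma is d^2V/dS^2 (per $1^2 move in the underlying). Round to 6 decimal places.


d1 = 0.5158252284; d2 = 0.1858252284
phi(d1) = 0.3492468269; exp(-qT) = 0.9980019987; exp(-rT) = 0.9351952013
Gamma = exp(-qT) * phi(d1) / (S * sigma * sqrt(T)) = 0.9980019987 * 0.3492468269 / (1.0100 * 0.3300 * 1.0000000000) = 1.045752

Answer: Gamma = 1.045752


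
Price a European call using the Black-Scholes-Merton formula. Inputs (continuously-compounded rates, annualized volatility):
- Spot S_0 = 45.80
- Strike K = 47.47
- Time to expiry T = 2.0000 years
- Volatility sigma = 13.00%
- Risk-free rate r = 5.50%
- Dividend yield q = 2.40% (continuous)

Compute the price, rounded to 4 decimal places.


Answer: Price = 3.7519

Derivation:
d1 = (ln(S/K) + (r - q + 0.5*sigma^2) * T) / (sigma * sqrt(T)) = 0.23435781
d2 = d1 - sigma * sqrt(T) = 0.05051004
exp(-rT) = 0.89583414; exp(-qT) = 0.95313379
C = S_0 * exp(-qT) * N(d1) - K * exp(-rT) * N(d2)
N(d1) = 0.59264639; N(d2) = 0.52014203
C = 45.8000 * 0.95313379 * 0.59264639 - 47.4700 * 0.89583414 * 0.52014203 = 3.7519


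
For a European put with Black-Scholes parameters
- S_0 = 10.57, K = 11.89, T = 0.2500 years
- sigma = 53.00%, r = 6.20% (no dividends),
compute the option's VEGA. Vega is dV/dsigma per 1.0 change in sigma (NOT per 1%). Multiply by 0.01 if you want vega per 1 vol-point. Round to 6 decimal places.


Answer: Vega = 2.041960

Derivation:
d1 = -0.2530770220; d2 = -0.5180770220
phi(d1) = 0.3863689555; exp(-qT) = 1.0000000000; exp(-rT) = 0.9846195068
Vega = S * exp(-qT) * phi(d1) * sqrt(T) = 10.5700 * 1.0000000000 * 0.3863689555 * 0.5000000000 = 2.041960


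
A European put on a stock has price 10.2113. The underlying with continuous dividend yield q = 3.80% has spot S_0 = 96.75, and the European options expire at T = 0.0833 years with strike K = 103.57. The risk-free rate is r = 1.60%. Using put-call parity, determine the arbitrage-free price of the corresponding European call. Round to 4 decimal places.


Put-call parity: C - P = S_0 * exp(-qT) - K * exp(-rT).
S_0 * exp(-qT) = 96.7500 * 0.99683960 = 96.44423174
K * exp(-rT) = 103.5700 * 0.99866809 = 103.43205385
C = P + S*exp(-qT) - K*exp(-rT)
C = 10.2113 + 96.44423174 - 103.43205385 = 3.2235

Answer: Call price = 3.2235


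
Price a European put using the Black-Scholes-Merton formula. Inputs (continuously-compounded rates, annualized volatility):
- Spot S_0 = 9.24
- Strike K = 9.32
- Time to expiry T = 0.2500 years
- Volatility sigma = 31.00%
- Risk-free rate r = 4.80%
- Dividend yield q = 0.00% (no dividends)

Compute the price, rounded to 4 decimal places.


Answer: Price = 0.5544

Derivation:
d1 = (ln(S/K) + (r - q + 0.5*sigma^2) * T) / (sigma * sqrt(T)) = 0.09930166
d2 = d1 - sigma * sqrt(T) = -0.05569834
exp(-rT) = 0.98807171; exp(-qT) = 1.00000000
P = K * exp(-rT) * N(-d2) - S_0 * exp(-qT) * N(-d1)
N(-d1) = 0.46044938; N(-d2) = 0.52220894
P = 9.3200 * 0.98807171 * 0.52220894 - 9.2400 * 1.00000000 * 0.46044938 = 0.5544


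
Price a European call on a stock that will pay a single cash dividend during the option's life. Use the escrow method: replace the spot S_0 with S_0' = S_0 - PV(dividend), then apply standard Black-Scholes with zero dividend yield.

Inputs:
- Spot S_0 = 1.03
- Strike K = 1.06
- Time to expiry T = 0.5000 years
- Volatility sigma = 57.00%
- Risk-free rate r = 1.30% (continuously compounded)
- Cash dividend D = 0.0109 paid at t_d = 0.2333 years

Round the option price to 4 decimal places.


PV(D) = D * exp(-r * t_d) = 0.0109 * 0.99697169 = 0.01086699
S_0' = S_0 - PV(D) = 1.0300 - 0.01086699 = 1.01913301
d1 = (ln(S_0'/K) + (r + sigma^2/2)*T) / (sigma*sqrt(T)) = 0.12010486
d2 = d1 - sigma*sqrt(T) = -0.28294601
exp(-rT) = 0.99352108
N(d1) = 0.54779996; N(d2) = 0.38860911
C = S_0' * N(d1) - K * exp(-rT) * N(d2) = 1.01913301 * 0.54779996 - 1.0600 * 0.99352108 * 0.38860911 = 0.1490

Answer: Price = 0.1490


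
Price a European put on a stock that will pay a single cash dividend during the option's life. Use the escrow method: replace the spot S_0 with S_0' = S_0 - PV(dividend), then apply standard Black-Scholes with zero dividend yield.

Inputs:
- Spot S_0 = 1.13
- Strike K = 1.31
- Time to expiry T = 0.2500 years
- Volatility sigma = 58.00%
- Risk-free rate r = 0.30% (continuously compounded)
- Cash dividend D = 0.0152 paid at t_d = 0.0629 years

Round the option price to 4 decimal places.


PV(D) = D * exp(-r * t_d) = 0.0152 * 0.99981132 = 0.01519713
S_0' = S_0 - PV(D) = 1.1300 - 0.01519713 = 1.11480287
d1 = (ln(S_0'/K) + (r + sigma^2/2)*T) / (sigma*sqrt(T)) = -0.40879154
d2 = d1 - sigma*sqrt(T) = -0.69879154
exp(-rT) = 0.99925028
N(-d1) = 0.65865368; N(-d2) = 0.75765884
P = K * exp(-rT) * N(-d2) - S_0' * N(-d1) = 1.3100 * 0.99925028 * 0.75765884 - 1.11480287 * 0.65865368 = 0.2575

Answer: Price = 0.2575


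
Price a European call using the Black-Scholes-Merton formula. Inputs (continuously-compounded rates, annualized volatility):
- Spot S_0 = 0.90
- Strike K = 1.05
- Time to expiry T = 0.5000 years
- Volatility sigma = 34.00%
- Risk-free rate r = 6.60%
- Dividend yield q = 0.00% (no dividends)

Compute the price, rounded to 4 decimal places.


Answer: Price = 0.0450

Derivation:
d1 = (ln(S/K) + (r - q + 0.5*sigma^2) * T) / (sigma * sqrt(T)) = -0.38371224
d2 = d1 - sigma * sqrt(T) = -0.62412855
exp(-rT) = 0.96753856; exp(-qT) = 1.00000000
C = S_0 * exp(-qT) * N(d1) - K * exp(-rT) * N(d2)
N(d1) = 0.35059587; N(d2) = 0.26627158
C = 0.9000 * 1.00000000 * 0.35059587 - 1.0500 * 0.96753856 * 0.26627158 = 0.0450


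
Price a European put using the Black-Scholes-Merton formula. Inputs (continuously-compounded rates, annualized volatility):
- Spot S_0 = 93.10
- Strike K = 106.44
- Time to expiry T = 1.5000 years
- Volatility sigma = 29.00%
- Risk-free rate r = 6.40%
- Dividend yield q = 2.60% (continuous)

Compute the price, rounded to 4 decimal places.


d1 = (ln(S/K) + (r - q + 0.5*sigma^2) * T) / (sigma * sqrt(T)) = -0.03894481
d2 = d1 - sigma * sqrt(T) = -0.39412082
exp(-rT) = 0.90846402; exp(-qT) = 0.96175071
P = K * exp(-rT) * N(-d2) - S_0 * exp(-qT) * N(-d1)
N(-d1) = 0.51553280; N(-d2) = 0.65325408
P = 106.4400 * 0.90846402 * 0.65325408 - 93.1000 * 0.96175071 * 0.51553280 = 17.0074

Answer: Price = 17.0074


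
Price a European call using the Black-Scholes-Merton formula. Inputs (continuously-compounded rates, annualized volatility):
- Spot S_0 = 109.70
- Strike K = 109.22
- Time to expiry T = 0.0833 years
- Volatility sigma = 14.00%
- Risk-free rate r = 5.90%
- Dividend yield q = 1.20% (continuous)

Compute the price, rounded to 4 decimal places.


Answer: Price = 2.2491

Derivation:
d1 = (ln(S/K) + (r - q + 0.5*sigma^2) * T) / (sigma * sqrt(T)) = 0.22562274
d2 = d1 - sigma * sqrt(T) = 0.18521630
exp(-rT) = 0.99509736; exp(-qT) = 0.99900090
C = S_0 * exp(-qT) * N(d1) - K * exp(-rT) * N(d2)
N(d1) = 0.58925257; N(d2) = 0.57347031
C = 109.7000 * 0.99900090 * 0.58925257 - 109.2200 * 0.99509736 * 0.57347031 = 2.2491


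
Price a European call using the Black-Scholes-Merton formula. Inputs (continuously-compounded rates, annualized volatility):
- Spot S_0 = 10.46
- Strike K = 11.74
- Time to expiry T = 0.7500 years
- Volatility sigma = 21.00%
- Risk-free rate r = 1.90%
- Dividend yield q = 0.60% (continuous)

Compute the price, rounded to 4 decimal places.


Answer: Price = 0.3464

Derivation:
d1 = (ln(S/K) + (r - q + 0.5*sigma^2) * T) / (sigma * sqrt(T)) = -0.49023007
d2 = d1 - sigma * sqrt(T) = -0.67209540
exp(-rT) = 0.98585105; exp(-qT) = 0.99551011
C = S_0 * exp(-qT) * N(d1) - K * exp(-rT) * N(d2)
N(d1) = 0.31198555; N(d2) = 0.25076148
C = 10.4600 * 0.99551011 * 0.31198555 - 11.7400 * 0.98585105 * 0.25076148 = 0.3464


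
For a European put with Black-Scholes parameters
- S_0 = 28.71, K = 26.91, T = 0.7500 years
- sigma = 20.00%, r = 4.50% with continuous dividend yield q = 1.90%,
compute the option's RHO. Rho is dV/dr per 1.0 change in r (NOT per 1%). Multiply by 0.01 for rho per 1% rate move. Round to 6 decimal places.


Answer: Rho = -6.725086

Derivation:
d1 = 0.5730058781; d2 = 0.3998007974
phi(d1) = 0.3385422424; exp(-qT) = 0.9858510507; exp(-rT) = 0.9668131777
N(-d2) = 0.3446516217
Rho = -K*T*exp(-rT)*N(-d2) = -26.9100 * 0.7500 * 0.9668131777 * 0.3446516217 = -6.725086


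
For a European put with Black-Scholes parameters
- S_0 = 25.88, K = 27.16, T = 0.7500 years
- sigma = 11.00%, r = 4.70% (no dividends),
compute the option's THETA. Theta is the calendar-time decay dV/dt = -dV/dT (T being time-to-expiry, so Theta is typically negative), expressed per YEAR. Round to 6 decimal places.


Answer: Theta = 0.053171

Derivation:
d1 = -0.0890938914; d2 = -0.1843566858
phi(d1) = 0.3973620719; exp(-qT) = 1.0000000000; exp(-rT) = 0.9653640451
Theta = -S*exp(-qT)*phi(d1)*sigma/(2*sqrt(T)) + r*K*exp(-rT)*N(-d2) - q*S*exp(-qT)*N(-d1)
N(-d1) = 0.5354963540; N(-d2) = 0.5731331765; sqrt(T) = 0.8660254038
Term 1 = -25.8800 * 1.0000000000 * 0.3973620719 * 0.1100 / (2 * 0.8660254038) = -0.6531045979
Term 2 = 0.0470 * 27.1600 * 0.9653640451 * 0.5731331765 = 0.7062757450
Term 3 = 0 (no dividend yield, q = 0)
Theta = -0.6531045979 + (0.7062757450) + (0.0000000000) = 0.053171


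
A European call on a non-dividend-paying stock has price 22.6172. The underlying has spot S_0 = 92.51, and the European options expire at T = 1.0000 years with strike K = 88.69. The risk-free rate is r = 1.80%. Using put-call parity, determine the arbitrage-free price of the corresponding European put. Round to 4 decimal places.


Answer: Put price = 17.2151

Derivation:
Put-call parity: C - P = S_0 * exp(-qT) - K * exp(-rT).
S_0 * exp(-qT) = 92.5100 * 1.00000000 = 92.51000000
K * exp(-rT) = 88.6900 * 0.98216103 = 87.10786196
P = C - S*exp(-qT) + K*exp(-rT)
P = 22.6172 - 92.51000000 + 87.10786196 = 17.2151


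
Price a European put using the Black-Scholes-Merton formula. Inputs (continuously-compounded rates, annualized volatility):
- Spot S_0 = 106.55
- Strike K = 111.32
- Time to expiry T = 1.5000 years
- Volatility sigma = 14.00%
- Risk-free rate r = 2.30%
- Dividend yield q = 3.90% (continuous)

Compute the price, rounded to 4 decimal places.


d1 = (ln(S/K) + (r - q + 0.5*sigma^2) * T) / (sigma * sqrt(T)) = -0.30965387
d2 = d1 - sigma * sqrt(T) = -0.48111815
exp(-rT) = 0.96608834; exp(-qT) = 0.94317824
P = K * exp(-rT) * N(-d2) - S_0 * exp(-qT) * N(-d1)
N(-d1) = 0.62158791; N(-d2) = 0.68478374
P = 111.3200 * 0.96608834 * 0.68478374 - 106.5500 * 0.94317824 * 0.62158791 = 11.1782

Answer: Price = 11.1782


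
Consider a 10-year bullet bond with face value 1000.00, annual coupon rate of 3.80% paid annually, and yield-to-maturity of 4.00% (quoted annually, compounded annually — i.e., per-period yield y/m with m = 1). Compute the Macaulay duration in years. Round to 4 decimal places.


Answer: Macaulay duration = 8.4891 years

Derivation:
Coupon per period c = face * coupon_rate / m = 38.000000
Periods per year m = 1; per-period yield y/m = 0.040000
Number of cashflows N = 10
Cashflows (t years, CF_t, discount factor 1/(1+y/m)^(m*t), PV):
  t = 1.0000: CF_t = 38.000000, DF = 0.961538, PV = 36.538462
  t = 2.0000: CF_t = 38.000000, DF = 0.924556, PV = 35.133136
  t = 3.0000: CF_t = 38.000000, DF = 0.888996, PV = 33.781862
  t = 4.0000: CF_t = 38.000000, DF = 0.854804, PV = 32.482559
  t = 5.0000: CF_t = 38.000000, DF = 0.821927, PV = 31.233230
  t = 6.0000: CF_t = 38.000000, DF = 0.790315, PV = 30.031952
  t = 7.0000: CF_t = 38.000000, DF = 0.759918, PV = 28.876877
  t = 8.0000: CF_t = 38.000000, DF = 0.730690, PV = 27.766228
  t = 9.0000: CF_t = 38.000000, DF = 0.702587, PV = 26.698296
  t = 10.0000: CF_t = 1038.000000, DF = 0.675564, PV = 701.235607
Price P = sum_t PV_t = 983.778208
Macaulay numerator sum_t t * PV_t:
  t * PV_t at t = 1.0000: 36.538462
  t * PV_t at t = 2.0000: 70.266272
  t * PV_t at t = 3.0000: 101.345585
  t * PV_t at t = 4.0000: 129.930237
  t * PV_t at t = 5.0000: 156.166150
  t * PV_t at t = 6.0000: 180.191712
  t * PV_t at t = 7.0000: 202.138138
  t * PV_t at t = 8.0000: 222.129822
  t * PV_t at t = 9.0000: 240.284664
  t * PV_t at t = 10.0000: 7012.356072
Macaulay duration D = (sum_t t * PV_t) / P = 8351.347114 / 983.778208 = 8.489055


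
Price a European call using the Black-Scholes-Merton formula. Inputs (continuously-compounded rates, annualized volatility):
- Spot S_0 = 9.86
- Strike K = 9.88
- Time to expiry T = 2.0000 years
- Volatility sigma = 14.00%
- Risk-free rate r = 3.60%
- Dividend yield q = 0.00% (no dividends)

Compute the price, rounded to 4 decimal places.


d1 = (ln(S/K) + (r - q + 0.5*sigma^2) * T) / (sigma * sqrt(T)) = 0.45241529
d2 = d1 - sigma * sqrt(T) = 0.25442539
exp(-rT) = 0.93053090; exp(-qT) = 1.00000000
C = S_0 * exp(-qT) * N(d1) - K * exp(-rT) * N(d2)
N(d1) = 0.67451508; N(d2) = 0.60041653
C = 9.8600 * 1.00000000 * 0.67451508 - 9.8800 * 0.93053090 * 0.60041653 = 1.1307

Answer: Price = 1.1307


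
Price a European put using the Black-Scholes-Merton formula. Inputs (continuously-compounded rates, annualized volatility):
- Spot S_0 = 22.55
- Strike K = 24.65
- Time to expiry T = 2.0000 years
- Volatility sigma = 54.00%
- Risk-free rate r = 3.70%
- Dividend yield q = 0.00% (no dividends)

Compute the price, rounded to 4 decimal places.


d1 = (ln(S/K) + (r - q + 0.5*sigma^2) * T) / (sigma * sqrt(T)) = 0.36214103
d2 = d1 - sigma * sqrt(T) = -0.40153430
exp(-rT) = 0.92867169; exp(-qT) = 1.00000000
P = K * exp(-rT) * N(-d2) - S_0 * exp(-qT) * N(-d1)
N(-d1) = 0.35862332; N(-d2) = 0.65598660
P = 24.6500 * 0.92867169 * 0.65598660 - 22.5500 * 1.00000000 * 0.35862332 = 6.9297

Answer: Price = 6.9297


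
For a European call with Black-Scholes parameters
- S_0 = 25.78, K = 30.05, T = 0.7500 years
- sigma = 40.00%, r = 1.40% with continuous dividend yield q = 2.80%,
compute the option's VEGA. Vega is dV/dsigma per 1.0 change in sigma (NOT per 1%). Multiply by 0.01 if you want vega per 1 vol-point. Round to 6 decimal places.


d1 = -0.2995398952; d2 = -0.6459500567
phi(d1) = 0.3814404222; exp(-qT) = 0.9792189646; exp(-rT) = 0.9895549326
Vega = S * exp(-qT) * phi(d1) * sqrt(T) = 25.7800 * 0.9792189646 * 0.3814404222 * 0.8660254038 = 8.339117

Answer: Vega = 8.339117


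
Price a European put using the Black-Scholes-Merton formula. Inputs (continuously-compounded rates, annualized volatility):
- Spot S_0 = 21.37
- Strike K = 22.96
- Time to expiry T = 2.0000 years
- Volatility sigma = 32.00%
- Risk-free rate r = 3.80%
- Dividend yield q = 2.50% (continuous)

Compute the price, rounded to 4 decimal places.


Answer: Price = 4.2188

Derivation:
d1 = (ln(S/K) + (r - q + 0.5*sigma^2) * T) / (sigma * sqrt(T)) = 0.12514574
d2 = d1 - sigma * sqrt(T) = -0.32740260
exp(-rT) = 0.92681621; exp(-qT) = 0.95122942
P = K * exp(-rT) * N(-d2) - S_0 * exp(-qT) * N(-d1)
N(-d1) = 0.45020409; N(-d2) = 0.62831830
P = 22.9600 * 0.92681621 * 0.62831830 - 21.3700 * 0.95122942 * 0.45020409 = 4.2188


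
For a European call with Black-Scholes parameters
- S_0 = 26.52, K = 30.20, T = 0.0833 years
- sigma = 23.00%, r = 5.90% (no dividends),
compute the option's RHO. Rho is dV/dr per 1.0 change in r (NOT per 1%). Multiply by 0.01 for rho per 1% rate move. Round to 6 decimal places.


Answer: Rho = 0.069194

Derivation:
d1 = -1.8502722576; d2 = -1.9166542582
phi(d1) = 0.0720285834; exp(-qT) = 1.0000000000; exp(-rT) = 0.9950973574
N(d2) = 0.0276409350
Rho = K*T*exp(-rT)*N(d2) = 30.2000 * 0.0833 * 0.9950973574 * 0.0276409350 = 0.069194


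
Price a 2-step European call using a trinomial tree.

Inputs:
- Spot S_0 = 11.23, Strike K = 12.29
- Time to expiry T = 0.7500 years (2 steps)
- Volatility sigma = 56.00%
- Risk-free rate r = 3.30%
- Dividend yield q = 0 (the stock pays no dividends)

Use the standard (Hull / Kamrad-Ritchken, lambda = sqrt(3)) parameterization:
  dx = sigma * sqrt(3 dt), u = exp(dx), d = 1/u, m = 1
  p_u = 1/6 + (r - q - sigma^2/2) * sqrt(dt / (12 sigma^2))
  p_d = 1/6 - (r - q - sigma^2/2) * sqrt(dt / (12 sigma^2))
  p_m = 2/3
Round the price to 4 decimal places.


Answer: Price = V(0,0) = 1.7257

Derivation:
dt = T/N = 0.375000; dx = sigma*sqrt(3*dt) = 0.593970
u = exp(dx) = 1.811164; d = 1/u = 0.552131
p_u = 0.127586, p_m = 0.666667, p_d = 0.205747
Discount per step: exp(-r*dt) = 0.987701
Stock lattice S(k, j) with j the centered position index:
  k=0: S(0,+0) = 11.2300
  k=1: S(1,-1) = 6.2004; S(1,+0) = 11.2300; S(1,+1) = 20.3394
  k=2: S(2,-2) = 3.4235; S(2,-1) = 6.2004; S(2,+0) = 11.2300; S(2,+1) = 20.3394; S(2,+2) = 36.8379
Terminal payoffs V(N, j) = max(S_T - K, 0):
  V(2,-2) = 0.000000; V(2,-1) = 0.000000; V(2,+0) = 0.000000; V(2,+1) = 8.049371; V(2,+2) = 24.547935
Backward induction: V(k, j) = exp(-r*dt) * [p_u * V(k+1, j+1) + p_m * V(k+1, j) + p_d * V(k+1, j-1)]
  V(1,-1) = exp(-r*dt) * [p_u*0.000000 + p_m*0.000000 + p_d*0.000000] = 0.000000
  V(1,+0) = exp(-r*dt) * [p_u*8.049371 + p_m*0.000000 + p_d*0.000000] = 1.014359
  V(1,+1) = exp(-r*dt) * [p_u*24.547935 + p_m*8.049371 + p_d*0.000000] = 8.393712
  V(0,+0) = exp(-r*dt) * [p_u*8.393712 + p_m*1.014359 + p_d*0.000000] = 1.725675


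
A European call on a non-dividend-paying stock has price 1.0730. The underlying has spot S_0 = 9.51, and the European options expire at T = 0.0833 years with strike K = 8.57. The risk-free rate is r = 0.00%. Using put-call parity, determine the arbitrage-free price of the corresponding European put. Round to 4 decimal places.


Put-call parity: C - P = S_0 * exp(-qT) - K * exp(-rT).
S_0 * exp(-qT) = 9.5100 * 1.00000000 = 9.51000000
K * exp(-rT) = 8.5700 * 1.00000000 = 8.57000000
P = C - S*exp(-qT) + K*exp(-rT)
P = 1.0730 - 9.51000000 + 8.57000000 = 0.1330

Answer: Put price = 0.1330


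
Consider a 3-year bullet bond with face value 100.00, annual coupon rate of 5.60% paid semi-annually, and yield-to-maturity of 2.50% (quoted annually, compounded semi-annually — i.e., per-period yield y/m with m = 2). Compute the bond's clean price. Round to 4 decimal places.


Coupon per period c = face * coupon_rate / m = 2.800000
Periods per year m = 2; per-period yield y/m = 0.012500
Number of cashflows N = 6
Cashflows (t years, CF_t, discount factor 1/(1+y/m)^(m*t), PV):
  t = 0.5000: CF_t = 2.800000, DF = 0.987654, PV = 2.765432
  t = 1.0000: CF_t = 2.800000, DF = 0.975461, PV = 2.731291
  t = 1.5000: CF_t = 2.800000, DF = 0.963418, PV = 2.697571
  t = 2.0000: CF_t = 2.800000, DF = 0.951524, PV = 2.664268
  t = 2.5000: CF_t = 2.800000, DF = 0.939777, PV = 2.631376
  t = 3.0000: CF_t = 102.800000, DF = 0.928175, PV = 95.416377
Price P = sum_t PV_t = 108.906315

Answer: Price = 108.9063


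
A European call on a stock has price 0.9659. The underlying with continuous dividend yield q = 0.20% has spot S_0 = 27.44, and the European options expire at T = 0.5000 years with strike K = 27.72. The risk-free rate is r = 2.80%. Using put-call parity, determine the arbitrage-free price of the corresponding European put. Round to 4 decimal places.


Answer: Put price = 0.8880

Derivation:
Put-call parity: C - P = S_0 * exp(-qT) - K * exp(-rT).
S_0 * exp(-qT) = 27.4400 * 0.99900050 = 27.41257372
K * exp(-rT) = 27.7200 * 0.98609754 = 27.33462393
P = C - S*exp(-qT) + K*exp(-rT)
P = 0.9659 - 27.41257372 + 27.33462393 = 0.8880


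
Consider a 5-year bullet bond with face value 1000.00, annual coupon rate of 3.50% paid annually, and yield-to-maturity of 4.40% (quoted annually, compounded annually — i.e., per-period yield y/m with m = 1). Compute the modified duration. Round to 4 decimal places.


Answer: Modified duration = 4.4687

Derivation:
Coupon per period c = face * coupon_rate / m = 35.000000
Periods per year m = 1; per-period yield y/m = 0.044000
Number of cashflows N = 5
Cashflows (t years, CF_t, discount factor 1/(1+y/m)^(m*t), PV):
  t = 1.0000: CF_t = 35.000000, DF = 0.957854, PV = 33.524904
  t = 2.0000: CF_t = 35.000000, DF = 0.917485, PV = 32.111977
  t = 3.0000: CF_t = 35.000000, DF = 0.878817, PV = 30.758599
  t = 4.0000: CF_t = 35.000000, DF = 0.841779, PV = 29.462259
  t = 5.0000: CF_t = 1035.000000, DF = 0.806302, PV = 834.522127
Price P = sum_t PV_t = 960.379867
First compute Macaulay numerator sum_t t * PV_t:
  t * PV_t at t = 1.0000: 33.524904
  t * PV_t at t = 2.0000: 64.223954
  t * PV_t at t = 3.0000: 92.275797
  t * PV_t at t = 4.0000: 117.849038
  t * PV_t at t = 5.0000: 4172.610637
Macaulay duration D = 4480.484330 / 960.379867 = 4.665325
Modified duration = D / (1 + y/m) = 4.665325 / (1 + 0.044000) = 4.468702


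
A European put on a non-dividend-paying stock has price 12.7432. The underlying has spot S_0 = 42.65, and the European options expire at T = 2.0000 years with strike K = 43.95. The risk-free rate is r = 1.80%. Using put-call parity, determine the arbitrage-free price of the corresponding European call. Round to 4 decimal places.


Answer: Call price = 12.9973

Derivation:
Put-call parity: C - P = S_0 * exp(-qT) - K * exp(-rT).
S_0 * exp(-qT) = 42.6500 * 1.00000000 = 42.65000000
K * exp(-rT) = 43.9500 * 0.96464029 = 42.39594090
C = P + S*exp(-qT) - K*exp(-rT)
C = 12.7432 + 42.65000000 - 42.39594090 = 12.9973


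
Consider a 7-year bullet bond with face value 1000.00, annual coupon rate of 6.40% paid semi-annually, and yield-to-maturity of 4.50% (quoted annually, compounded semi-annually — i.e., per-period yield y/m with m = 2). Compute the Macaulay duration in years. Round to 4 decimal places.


Coupon per period c = face * coupon_rate / m = 32.000000
Periods per year m = 2; per-period yield y/m = 0.022500
Number of cashflows N = 14
Cashflows (t years, CF_t, discount factor 1/(1+y/m)^(m*t), PV):
  t = 0.5000: CF_t = 32.000000, DF = 0.977995, PV = 31.295844
  t = 1.0000: CF_t = 32.000000, DF = 0.956474, PV = 30.607182
  t = 1.5000: CF_t = 32.000000, DF = 0.935427, PV = 29.933674
  t = 2.0000: CF_t = 32.000000, DF = 0.914843, PV = 29.274987
  t = 2.5000: CF_t = 32.000000, DF = 0.894712, PV = 28.630794
  t = 3.0000: CF_t = 32.000000, DF = 0.875024, PV = 28.000777
  t = 3.5000: CF_t = 32.000000, DF = 0.855769, PV = 27.384623
  t = 4.0000: CF_t = 32.000000, DF = 0.836938, PV = 26.782027
  t = 4.5000: CF_t = 32.000000, DF = 0.818522, PV = 26.192692
  t = 5.0000: CF_t = 32.000000, DF = 0.800510, PV = 25.616324
  t = 5.5000: CF_t = 32.000000, DF = 0.782895, PV = 25.052640
  t = 6.0000: CF_t = 32.000000, DF = 0.765667, PV = 24.501359
  t = 6.5000: CF_t = 32.000000, DF = 0.748819, PV = 23.962210
  t = 7.0000: CF_t = 1032.000000, DF = 0.732341, PV = 755.776291
Price P = sum_t PV_t = 1113.011423
Macaulay numerator sum_t t * PV_t:
  t * PV_t at t = 0.5000: 15.647922
  t * PV_t at t = 1.0000: 30.607182
  t * PV_t at t = 1.5000: 44.900511
  t * PV_t at t = 2.0000: 58.549974
  t * PV_t at t = 2.5000: 71.576985
  t * PV_t at t = 3.0000: 84.002330
  t * PV_t at t = 3.5000: 95.846179
  t * PV_t at t = 4.0000: 107.128108
  t * PV_t at t = 4.5000: 117.867112
  t * PV_t at t = 5.0000: 128.081621
  t * PV_t at t = 5.5000: 137.789519
  t * PV_t at t = 6.0000: 147.008155
  t * PV_t at t = 6.5000: 155.754362
  t * PV_t at t = 7.0000: 5290.434037
Macaulay duration D = (sum_t t * PV_t) / P = 6485.193999 / 1113.011423 = 5.826709

Answer: Macaulay duration = 5.8267 years


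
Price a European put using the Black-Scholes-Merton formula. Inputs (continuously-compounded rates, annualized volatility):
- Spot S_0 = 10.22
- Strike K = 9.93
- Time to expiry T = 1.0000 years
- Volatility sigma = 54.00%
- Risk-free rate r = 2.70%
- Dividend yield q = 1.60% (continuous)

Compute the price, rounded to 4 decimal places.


d1 = (ln(S/K) + (r - q + 0.5*sigma^2) * T) / (sigma * sqrt(T)) = 0.34367798
d2 = d1 - sigma * sqrt(T) = -0.19632202
exp(-rT) = 0.97336124; exp(-qT) = 0.98412732
P = K * exp(-rT) * N(-d2) - S_0 * exp(-qT) * N(-d1)
N(-d1) = 0.36554424; N(-d2) = 0.57782094
P = 9.9300 * 0.97336124 * 0.57782094 - 10.2200 * 0.98412732 * 0.36554424 = 1.9084

Answer: Price = 1.9084


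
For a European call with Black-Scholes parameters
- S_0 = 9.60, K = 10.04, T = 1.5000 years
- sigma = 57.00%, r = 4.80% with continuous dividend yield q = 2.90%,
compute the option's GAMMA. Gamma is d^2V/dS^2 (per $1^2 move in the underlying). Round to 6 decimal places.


d1 = 0.3256832741; d2 = -0.3724213026
phi(d1) = 0.3783357195; exp(-qT) = 0.9574325541; exp(-rT) = 0.9305308958
Gamma = exp(-qT) * phi(d1) / (S * sigma * sqrt(T)) = 0.9574325541 * 0.3783357195 / (9.6000 * 0.5700 * 1.2247448714) = 0.054050

Answer: Gamma = 0.054050


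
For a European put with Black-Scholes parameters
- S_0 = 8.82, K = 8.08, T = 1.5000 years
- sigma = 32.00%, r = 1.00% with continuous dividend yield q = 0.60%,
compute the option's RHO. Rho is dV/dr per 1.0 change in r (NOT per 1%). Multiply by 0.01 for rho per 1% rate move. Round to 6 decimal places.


Answer: Rho = -5.765297

Derivation:
d1 = 0.4348609695; d2 = 0.0429426106
phi(d1) = 0.3629498659; exp(-qT) = 0.9910403788; exp(-rT) = 0.9851119396
N(-d2) = 0.4828736408
Rho = -K*T*exp(-rT)*N(-d2) = -8.0800 * 1.5000 * 0.9851119396 * 0.4828736408 = -5.765297


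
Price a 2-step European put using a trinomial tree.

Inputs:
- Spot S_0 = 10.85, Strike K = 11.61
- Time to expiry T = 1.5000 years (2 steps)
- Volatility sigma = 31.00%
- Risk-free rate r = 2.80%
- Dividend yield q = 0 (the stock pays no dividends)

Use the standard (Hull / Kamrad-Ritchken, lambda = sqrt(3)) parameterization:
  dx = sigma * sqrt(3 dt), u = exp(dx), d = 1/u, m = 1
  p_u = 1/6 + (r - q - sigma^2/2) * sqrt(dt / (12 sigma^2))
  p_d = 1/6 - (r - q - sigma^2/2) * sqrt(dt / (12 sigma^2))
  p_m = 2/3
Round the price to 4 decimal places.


Answer: Price = V(0,0) = 1.7197

Derivation:
dt = T/N = 0.750000; dx = sigma*sqrt(3*dt) = 0.465000
u = exp(dx) = 1.592014; d = 1/u = 0.628135
p_u = 0.150497, p_m = 0.666667, p_d = 0.182836
Discount per step: exp(-r*dt) = 0.979219
Stock lattice S(k, j) with j the centered position index:
  k=0: S(0,+0) = 10.8500
  k=1: S(1,-1) = 6.8153; S(1,+0) = 10.8500; S(1,+1) = 17.2734
  k=2: S(2,-2) = 4.2809; S(2,-1) = 6.8153; S(2,+0) = 10.8500; S(2,+1) = 17.2734; S(2,+2) = 27.4994
Terminal payoffs V(N, j) = max(K - S_T, 0):
  V(2,-2) = 7.329092; V(2,-1) = 4.794734; V(2,+0) = 0.760000; V(2,+1) = 0.000000; V(2,+2) = 0.000000
Backward induction: V(k, j) = exp(-r*dt) * [p_u * V(k+1, j+1) + p_m * V(k+1, j) + p_d * V(k+1, j-1)]
  V(1,-1) = exp(-r*dt) * [p_u*0.760000 + p_m*4.794734 + p_d*7.329092] = 4.554239
  V(1,+0) = exp(-r*dt) * [p_u*0.000000 + p_m*0.760000 + p_d*4.794734] = 1.354570
  V(1,+1) = exp(-r*dt) * [p_u*0.000000 + p_m*0.000000 + p_d*0.760000] = 0.136068
  V(0,+0) = exp(-r*dt) * [p_u*0.136068 + p_m*1.354570 + p_d*4.554239] = 1.719708


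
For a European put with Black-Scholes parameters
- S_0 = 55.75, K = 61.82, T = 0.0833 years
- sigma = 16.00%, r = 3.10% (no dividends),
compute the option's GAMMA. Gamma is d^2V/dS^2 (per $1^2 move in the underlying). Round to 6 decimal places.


Answer: Gamma = 0.015067

Derivation:
d1 = -2.1590215218; d2 = -2.2052003048
phi(d1) = 0.0387887315; exp(-qT) = 1.0000000000; exp(-rT) = 0.9974210313
Gamma = exp(-qT) * phi(d1) / (S * sigma * sqrt(T)) = 1.0000000000 * 0.0387887315 / (55.7500 * 0.1600 * 0.2886173938) = 0.015067


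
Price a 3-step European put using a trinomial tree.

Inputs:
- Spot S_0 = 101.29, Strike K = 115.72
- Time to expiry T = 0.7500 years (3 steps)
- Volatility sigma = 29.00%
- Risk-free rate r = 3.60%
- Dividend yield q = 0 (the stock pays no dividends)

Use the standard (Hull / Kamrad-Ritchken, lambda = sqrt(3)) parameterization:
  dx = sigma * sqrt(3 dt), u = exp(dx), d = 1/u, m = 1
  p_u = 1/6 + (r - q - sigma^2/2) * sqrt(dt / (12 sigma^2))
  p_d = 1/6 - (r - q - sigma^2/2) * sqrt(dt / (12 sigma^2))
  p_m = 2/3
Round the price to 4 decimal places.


dt = T/N = 0.250000; dx = sigma*sqrt(3*dt) = 0.251147
u = exp(dx) = 1.285500; d = 1/u = 0.777908
p_u = 0.163655, p_m = 0.666667, p_d = 0.169678
Discount per step: exp(-r*dt) = 0.991040
Stock lattice S(k, j) with j the centered position index:
  k=0: S(0,+0) = 101.2900
  k=1: S(1,-1) = 78.7943; S(1,+0) = 101.2900; S(1,+1) = 130.2082
  k=2: S(2,-2) = 61.2947; S(2,-1) = 78.7943; S(2,+0) = 101.2900; S(2,+1) = 130.2082; S(2,+2) = 167.3826
  k=3: S(3,-3) = 47.6816; S(3,-2) = 61.2947; S(3,-1) = 78.7943; S(3,+0) = 101.2900; S(3,+1) = 130.2082; S(3,+2) = 167.3826; S(3,+3) = 215.1703
Terminal payoffs V(N, j) = max(K - S_T, 0):
  V(3,-3) = 68.038400; V(3,-2) = 54.425326; V(3,-1) = 36.925727; V(3,+0) = 14.430000; V(3,+1) = 0.000000; V(3,+2) = 0.000000; V(3,+3) = 0.000000
Backward induction: V(k, j) = exp(-r*dt) * [p_u * V(k+1, j+1) + p_m * V(k+1, j) + p_d * V(k+1, j-1)]
  V(2,-2) = exp(-r*dt) * [p_u*36.925727 + p_m*54.425326 + p_d*68.038400] = 53.388591
  V(2,-1) = exp(-r*dt) * [p_u*14.430000 + p_m*36.925727 + p_d*54.425326] = 35.889013
  V(2,+0) = exp(-r*dt) * [p_u*0.000000 + p_m*14.430000 + p_d*36.925727] = 15.743150
  V(2,+1) = exp(-r*dt) * [p_u*0.000000 + p_m*0.000000 + p_d*14.430000] = 2.426514
  V(2,+2) = exp(-r*dt) * [p_u*0.000000 + p_m*0.000000 + p_d*0.000000] = 0.000000
  V(1,-1) = exp(-r*dt) * [p_u*15.743150 + p_m*35.889013 + p_d*53.388591] = 35.242707
  V(1,+0) = exp(-r*dt) * [p_u*2.426514 + p_m*15.743150 + p_d*35.889013] = 16.829963
  V(1,+1) = exp(-r*dt) * [p_u*0.000000 + p_m*2.426514 + p_d*15.743150] = 4.250513
  V(0,+0) = exp(-r*dt) * [p_u*4.250513 + p_m*16.829963 + p_d*35.242707] = 17.735165

Answer: Price = V(0,0) = 17.7352


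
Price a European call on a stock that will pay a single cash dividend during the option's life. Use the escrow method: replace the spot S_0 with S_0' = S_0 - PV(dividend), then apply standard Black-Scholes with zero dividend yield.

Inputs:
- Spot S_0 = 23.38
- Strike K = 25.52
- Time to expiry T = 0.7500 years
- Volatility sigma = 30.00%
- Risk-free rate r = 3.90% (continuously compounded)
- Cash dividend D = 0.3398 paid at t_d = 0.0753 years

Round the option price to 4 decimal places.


PV(D) = D * exp(-r * t_d) = 0.3398 * 0.99706761 = 0.33880357
S_0' = S_0 - PV(D) = 23.3800 - 0.33880357 = 23.04119643
d1 = (ln(S_0'/K) + (r + sigma^2/2)*T) / (sigma*sqrt(T)) = -0.15079887
d2 = d1 - sigma*sqrt(T) = -0.41060649
exp(-rT) = 0.97117364
N(d1) = 0.44006719; N(d2) = 0.34068055
C = S_0' * N(d1) - K * exp(-rT) * N(d2) = 23.04119643 * 0.44006719 - 25.5200 * 0.97117364 * 0.34068055 = 1.6961

Answer: Price = 1.6961
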